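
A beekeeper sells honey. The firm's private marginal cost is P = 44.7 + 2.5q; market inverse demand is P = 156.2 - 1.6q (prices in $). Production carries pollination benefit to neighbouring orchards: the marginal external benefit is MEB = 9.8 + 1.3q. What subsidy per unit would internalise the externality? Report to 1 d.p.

subsidy = $66.1 per unit

Social marginal cost = private MC − MEB = 34.9 + 1.2q.
Set SMC = demand: 34.9 + 1.2q = 156.2 - 1.6q → q* = 43.3214.
The Pigouvian subsidy equals MEB at q*: 9.8 + 1.3×43.3214 = 66.1178.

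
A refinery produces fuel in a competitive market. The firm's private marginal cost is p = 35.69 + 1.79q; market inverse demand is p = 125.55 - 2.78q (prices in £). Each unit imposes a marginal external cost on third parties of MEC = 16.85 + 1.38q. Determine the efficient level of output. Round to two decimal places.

Social marginal cost = private MC + MEC = 52.54 + 3.17q.
Set SMC = demand: 52.54 + 3.17q = 125.55 - 2.78q → q* = 12.2706.

q* = 12.27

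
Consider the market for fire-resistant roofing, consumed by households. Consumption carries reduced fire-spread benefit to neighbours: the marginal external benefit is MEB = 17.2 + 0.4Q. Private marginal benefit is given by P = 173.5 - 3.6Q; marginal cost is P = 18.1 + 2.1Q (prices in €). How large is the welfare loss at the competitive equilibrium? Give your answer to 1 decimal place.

Market equilibrium (private): 18.1 + 2.1Q = 173.5 - 3.6Q → Q_m = 27.2632.
Social marginal benefit = demand + MEB = 190.7 - 3.2Q.
Set SMB = MC: 190.7 - 3.2Q = 18.1 + 2.1Q → Q* = 32.5660.
Between Q* and Q_m the wedge SMB − MC runs linearly from 0 to MEB(Q_m), so the loss is a triangle.
DWL = ½ × 5.3028 × 28.1053 = 74.5184.

DWL = €74.5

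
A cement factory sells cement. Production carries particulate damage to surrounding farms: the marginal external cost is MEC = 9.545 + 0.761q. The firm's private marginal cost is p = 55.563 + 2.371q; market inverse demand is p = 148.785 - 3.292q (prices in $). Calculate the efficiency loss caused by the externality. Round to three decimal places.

DWL = $37.919

Market equilibrium (private): 55.563 + 2.371q = 148.785 - 3.292q → q_m = 16.4616.
Social marginal cost = private MC + MEC = 65.108 + 3.132q.
Set SMC = demand: 65.108 + 3.132q = 148.785 - 3.292q → q* = 13.0257.
The welfare-loss triangle has base |q_m − q*| and height MEC(q_m) (the vertical gap between SMC and demand is zero at q* and MEC at q_m).
DWL = ½ × 3.4359 × 22.0723 = 37.9191.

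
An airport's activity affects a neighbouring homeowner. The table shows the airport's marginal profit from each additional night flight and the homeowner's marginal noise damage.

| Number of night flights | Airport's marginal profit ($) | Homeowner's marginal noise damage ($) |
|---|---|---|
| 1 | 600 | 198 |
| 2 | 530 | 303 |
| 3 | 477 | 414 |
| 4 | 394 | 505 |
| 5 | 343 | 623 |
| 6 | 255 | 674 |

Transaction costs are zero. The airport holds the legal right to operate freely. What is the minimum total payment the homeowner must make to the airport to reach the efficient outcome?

Left alone the airport would choose level 6 (marginal profit stays positive).
Efficient level: k* = 3 (marginal profit ≥ marginal noise damage through 3).
The homeowner must at least cover the airport's forgone profit from cutting 6→3: 394 + 343 + 255 = 992.

$992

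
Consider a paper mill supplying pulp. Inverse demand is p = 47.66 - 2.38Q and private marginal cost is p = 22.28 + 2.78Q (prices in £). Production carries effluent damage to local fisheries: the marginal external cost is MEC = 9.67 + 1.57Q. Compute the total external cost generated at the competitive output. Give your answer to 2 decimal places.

Market equilibrium (private): 22.28 + 2.78Q = 47.66 - 2.38Q → Q_m = 4.9186.
Total external cost = ∫₀^{Q_m} (9.67 + 1.57Q) dQ = 9.67×4.9186 + ½×1.57×4.9186² = 66.5541.

£66.55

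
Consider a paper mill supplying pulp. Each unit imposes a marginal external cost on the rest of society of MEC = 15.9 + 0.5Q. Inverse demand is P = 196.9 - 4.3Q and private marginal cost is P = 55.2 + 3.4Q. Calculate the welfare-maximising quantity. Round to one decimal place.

Q* = 15.3

Social marginal cost = private MC + MEC = 71.1 + 3.9Q.
Set SMC = demand: 71.1 + 3.9Q = 196.9 - 4.3Q → Q* = 15.3415.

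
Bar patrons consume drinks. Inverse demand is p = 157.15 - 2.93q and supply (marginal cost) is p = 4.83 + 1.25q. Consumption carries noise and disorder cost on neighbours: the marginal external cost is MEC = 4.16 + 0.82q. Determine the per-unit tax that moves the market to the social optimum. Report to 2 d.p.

Social marginal benefit = demand − MEC = 152.99 - 3.75q.
Set SMB = MC: 152.99 - 3.75q = 4.83 + 1.25q → q* = 29.6320.
The Pigouvian tax equals MEC at q*: 4.16 + 0.82×29.6320 = 28.4582.

tax = 28.46 per unit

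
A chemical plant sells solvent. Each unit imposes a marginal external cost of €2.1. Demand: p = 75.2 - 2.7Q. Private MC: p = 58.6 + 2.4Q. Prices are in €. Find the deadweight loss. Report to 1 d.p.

DWL = €0.4

Market equilibrium (private): 58.6 + 2.4Q = 75.2 - 2.7Q → Q_m = 3.2549.
Social marginal cost = private MC + MEC = 60.7 + 2.4Q.
Set SMC = demand: 60.7 + 2.4Q = 75.2 - 2.7Q → Q* = 2.8431.
The loss is the area between SMC and demand from Q* to Q_m; with linear curves that's a triangle of height MEC(Q_m).
DWL = ½ × 0.4118 × 2.1000 = 0.4324.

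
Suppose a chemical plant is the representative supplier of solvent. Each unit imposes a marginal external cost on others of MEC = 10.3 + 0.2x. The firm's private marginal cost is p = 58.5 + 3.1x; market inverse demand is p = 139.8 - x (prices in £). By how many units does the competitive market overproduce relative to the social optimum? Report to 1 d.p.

Market equilibrium (private): 58.5 + 3.1x = 139.8 - x → x_m = 19.8293.
Social marginal cost = private MC + MEC = 68.8 + 3.3x.
Set SMC = demand: 68.8 + 3.3x = 139.8 - x → x* = 16.5116.
Gap = |19.8293 − 16.5116| = 3.3177.

3.3 units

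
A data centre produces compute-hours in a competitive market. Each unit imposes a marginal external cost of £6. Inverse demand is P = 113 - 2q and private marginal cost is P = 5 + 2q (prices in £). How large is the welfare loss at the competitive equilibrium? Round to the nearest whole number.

DWL = £5

Market equilibrium (private): 5 + 2q = 113 - 2q → q_m = 27.0000.
Social marginal cost = private MC + MEC = 11 + 2q.
Set SMC = demand: 11 + 2q = 113 - 2q → q* = 25.5000.
The welfare-loss triangle has base |q_m − q*| and height MEC(q_m) (the vertical gap between SMC and demand is zero at q* and MEC at q_m).
DWL = ½ × 1.5000 × 6.0000 = 4.5000.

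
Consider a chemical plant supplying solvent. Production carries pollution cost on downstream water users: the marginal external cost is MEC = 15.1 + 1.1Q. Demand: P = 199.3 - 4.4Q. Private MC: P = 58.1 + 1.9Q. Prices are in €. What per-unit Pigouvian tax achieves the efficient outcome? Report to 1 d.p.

Social marginal cost = private MC + MEC = 73.2 + 3.0Q.
Set SMC = demand: 73.2 + 3.0Q = 199.3 - 4.4Q → Q* = 17.0405.
The Pigouvian tax equals MEC at Q*: 15.1 + 1.1×17.0405 = 33.8446.

tax = €33.8 per unit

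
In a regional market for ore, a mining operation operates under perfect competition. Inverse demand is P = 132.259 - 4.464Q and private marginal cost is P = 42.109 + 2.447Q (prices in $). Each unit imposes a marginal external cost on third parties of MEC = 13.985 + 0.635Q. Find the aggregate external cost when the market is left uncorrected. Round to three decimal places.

Market equilibrium (private): 42.109 + 2.447Q = 132.259 - 4.464Q → Q_m = 13.0444.
Total external cost = ∫₀^{Q_m} (13.985 + 0.635Q) dQ = 13.985×13.0444 + ½×0.635×13.0444² = 236.4506.

$236.451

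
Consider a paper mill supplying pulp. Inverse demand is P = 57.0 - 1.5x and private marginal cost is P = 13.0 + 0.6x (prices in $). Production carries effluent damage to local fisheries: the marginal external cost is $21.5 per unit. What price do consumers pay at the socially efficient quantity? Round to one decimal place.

P = $40.9

Social marginal cost = private MC + MEC = 34.5 + 0.6x.
Set SMC = demand: 34.5 + 0.6x = 57.0 - 1.5x → x* = 10.7143.
Consumer price on the demand curve at x*: 57.0 − 1.5×10.7143 = 40.9286.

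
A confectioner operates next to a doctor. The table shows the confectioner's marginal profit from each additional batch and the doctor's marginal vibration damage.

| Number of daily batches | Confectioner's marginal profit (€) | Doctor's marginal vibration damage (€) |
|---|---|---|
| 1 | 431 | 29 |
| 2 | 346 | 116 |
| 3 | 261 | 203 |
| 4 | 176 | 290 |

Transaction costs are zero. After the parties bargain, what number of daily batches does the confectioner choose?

3

Bargaining reaches the level where marginal profit last exceeds marginal vibration damage.
That holds through level 3 (261 ≥ 203) but not at 4 (176 < 290).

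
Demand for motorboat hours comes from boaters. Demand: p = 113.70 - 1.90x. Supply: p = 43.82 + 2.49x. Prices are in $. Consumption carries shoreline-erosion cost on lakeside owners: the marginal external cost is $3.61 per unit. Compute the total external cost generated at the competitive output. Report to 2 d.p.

Market equilibrium (private): 43.82 + 2.49x = 113.70 - 1.90x → x_m = 15.9180.
Total external cost = MEC × x_m = 3.61 × 15.9180 = 57.4640.

$57.46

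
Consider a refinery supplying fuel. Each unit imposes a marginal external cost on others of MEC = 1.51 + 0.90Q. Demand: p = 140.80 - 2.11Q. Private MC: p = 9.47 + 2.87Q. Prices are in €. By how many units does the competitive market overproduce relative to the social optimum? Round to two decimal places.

Market equilibrium (private): 9.47 + 2.87Q = 140.80 - 2.11Q → Q_m = 26.3715.
Social marginal cost = private MC + MEC = 10.98 + 3.77Q.
Set SMC = demand: 10.98 + 3.77Q = 140.80 - 2.11Q → Q* = 22.0782.
Gap = |26.3715 − 22.0782| = 4.2933.

4.29 units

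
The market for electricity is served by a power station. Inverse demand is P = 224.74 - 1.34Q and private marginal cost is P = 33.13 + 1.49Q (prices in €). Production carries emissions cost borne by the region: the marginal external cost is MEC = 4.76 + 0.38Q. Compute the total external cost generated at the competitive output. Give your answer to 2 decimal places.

€1193.28

Market equilibrium (private): 33.13 + 1.49Q = 224.74 - 1.34Q → Q_m = 67.7067.
Total external cost = ∫₀^{Q_m} (4.76 + 0.38Q) dQ = 4.76×67.7067 + ½×0.38×67.7067² = 1193.2814.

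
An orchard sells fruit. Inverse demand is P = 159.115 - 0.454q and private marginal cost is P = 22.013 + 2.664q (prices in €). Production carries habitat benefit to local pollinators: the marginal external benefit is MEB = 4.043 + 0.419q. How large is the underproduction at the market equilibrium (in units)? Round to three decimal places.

Market equilibrium (private): 22.013 + 2.664q = 159.115 - 0.454q → q_m = 43.9711.
Social marginal cost = private MC − MEB = 17.970 + 2.245q.
Set SMC = demand: 17.970 + 2.245q = 159.115 - 0.454q → q* = 52.2953.
Gap = |43.9711 − 52.2953| = 8.3242.

8.324 units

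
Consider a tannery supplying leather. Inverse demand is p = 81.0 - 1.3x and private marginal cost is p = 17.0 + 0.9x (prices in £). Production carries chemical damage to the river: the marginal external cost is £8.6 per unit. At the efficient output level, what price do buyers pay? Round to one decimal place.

Social marginal cost = private MC + MEC = 25.6 + 0.9x.
Set SMC = demand: 25.6 + 0.9x = 81.0 - 1.3x → x* = 25.1818.
Consumer price on the demand curve at x*: 81.0 − 1.3×25.1818 = 48.2637.

P = £48.3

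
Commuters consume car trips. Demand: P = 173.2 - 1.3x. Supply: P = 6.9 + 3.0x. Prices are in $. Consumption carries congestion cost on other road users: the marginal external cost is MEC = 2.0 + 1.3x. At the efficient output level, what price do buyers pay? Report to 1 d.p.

Social marginal benefit = demand − MEC = 171.2 - 2.6x.
Set SMB = MC: 171.2 - 2.6x = 6.9 + 3.0x → x* = 29.3393.
Consumer price on the demand curve at x*: 173.2 − 1.3×29.3393 = 135.0589.

P = $135.1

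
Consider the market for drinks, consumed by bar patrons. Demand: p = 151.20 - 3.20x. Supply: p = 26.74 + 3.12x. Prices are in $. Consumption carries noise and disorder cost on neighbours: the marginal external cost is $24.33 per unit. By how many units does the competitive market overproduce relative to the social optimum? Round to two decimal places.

Market equilibrium (private): 26.74 + 3.12x = 151.20 - 3.20x → x_m = 19.6930.
Social marginal benefit = demand − MEC = 126.87 - 3.20x.
Set SMB = MC: 126.87 - 3.20x = 26.74 + 3.12x → x* = 15.8434.
Gap = |19.6930 − 15.8434| = 3.8496.

3.85 units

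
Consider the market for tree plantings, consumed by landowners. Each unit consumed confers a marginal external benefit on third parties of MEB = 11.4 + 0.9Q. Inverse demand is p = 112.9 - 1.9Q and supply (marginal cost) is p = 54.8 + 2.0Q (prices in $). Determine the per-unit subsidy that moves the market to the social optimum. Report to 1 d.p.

subsidy = $32.3 per unit

Social marginal benefit = demand + MEB = 124.3 - Q.
Set SMB = MC: 124.3 - Q = 54.8 + 2.0Q → Q* = 23.1667.
The Pigouvian subsidy equals MEB at Q*: 11.4 + 0.9×23.1667 = 32.2500.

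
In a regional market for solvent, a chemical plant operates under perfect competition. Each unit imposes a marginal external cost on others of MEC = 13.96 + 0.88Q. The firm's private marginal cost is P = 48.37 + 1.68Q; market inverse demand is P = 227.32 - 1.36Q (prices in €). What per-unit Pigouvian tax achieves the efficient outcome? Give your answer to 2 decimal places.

Social marginal cost = private MC + MEC = 62.33 + 2.56Q.
Set SMC = demand: 62.33 + 2.56Q = 227.32 - 1.36Q → Q* = 42.0893.
The Pigouvian tax equals MEC at Q*: 13.96 + 0.88×42.0893 = 50.9986.

tax = €51.00 per unit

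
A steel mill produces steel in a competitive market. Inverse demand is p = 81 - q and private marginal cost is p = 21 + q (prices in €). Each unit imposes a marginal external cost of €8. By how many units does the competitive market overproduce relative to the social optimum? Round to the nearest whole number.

4 units

Market equilibrium (private): 21 + q = 81 - q → q_m = 30.0000.
Social marginal cost = private MC + MEC = 29 + q.
Set SMC = demand: 29 + q = 81 - q → q* = 26.0000.
Gap = |30.0000 − 26.0000| = 4.0000.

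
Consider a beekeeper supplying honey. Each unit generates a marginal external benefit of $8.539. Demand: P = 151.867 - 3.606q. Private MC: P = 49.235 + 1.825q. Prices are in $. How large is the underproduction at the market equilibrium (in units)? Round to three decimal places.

1.572 units

Market equilibrium (private): 49.235 + 1.825q = 151.867 - 3.606q → q_m = 18.8974.
Social marginal cost = private MC − MEB = 40.696 + 1.825q.
Set SMC = demand: 40.696 + 1.825q = 151.867 - 3.606q → q* = 20.4697.
Gap = |18.8974 − 20.4697| = 1.5723.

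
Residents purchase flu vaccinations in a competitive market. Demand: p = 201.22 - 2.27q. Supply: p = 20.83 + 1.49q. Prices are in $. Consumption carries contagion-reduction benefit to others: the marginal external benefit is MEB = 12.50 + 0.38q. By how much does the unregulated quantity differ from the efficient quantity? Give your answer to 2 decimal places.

Market equilibrium (private): 20.83 + 1.49q = 201.22 - 2.27q → q_m = 47.9761.
Social marginal benefit = demand + MEB = 213.72 - 1.89q.
Set SMB = MC: 213.72 - 1.89q = 20.83 + 1.49q → q* = 57.0680.
Gap = |47.9761 − 57.0680| = 9.0919.

9.09 units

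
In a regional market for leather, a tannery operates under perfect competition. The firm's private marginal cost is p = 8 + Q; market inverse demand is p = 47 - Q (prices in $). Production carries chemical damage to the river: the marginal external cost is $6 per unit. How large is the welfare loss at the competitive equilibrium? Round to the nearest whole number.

DWL = $9

Market equilibrium (private): 8 + Q = 47 - Q → Q_m = 19.5000.
Social marginal cost = private MC + MEC = 14 + Q.
Set SMC = demand: 14 + Q = 47 - Q → Q* = 16.5000.
Height of the DWL triangle at Q_m is SMC(Q_m) − demand(Q_m) = MEC(Q_m) = 6.0000.
DWL = ½ × 3.0000 × 6.0000 = 9.0000.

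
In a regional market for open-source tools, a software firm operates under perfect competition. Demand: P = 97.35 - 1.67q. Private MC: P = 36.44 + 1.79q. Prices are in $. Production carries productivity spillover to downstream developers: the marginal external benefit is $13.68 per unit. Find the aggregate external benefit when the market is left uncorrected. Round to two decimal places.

$240.82

Market equilibrium (private): 36.44 + 1.79q = 97.35 - 1.67q → q_m = 17.6040.
Total external benefit = MEB × q_m = 13.68 × 17.6040 = 240.8227.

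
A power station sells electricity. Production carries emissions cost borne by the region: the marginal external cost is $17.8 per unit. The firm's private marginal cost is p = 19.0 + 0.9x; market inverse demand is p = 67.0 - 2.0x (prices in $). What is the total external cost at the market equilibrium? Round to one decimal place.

$294.6

Market equilibrium (private): 19.0 + 0.9x = 67.0 - 2.0x → x_m = 16.5517.
Total external cost = MEC × x_m = 17.8 × 16.5517 = 294.6203.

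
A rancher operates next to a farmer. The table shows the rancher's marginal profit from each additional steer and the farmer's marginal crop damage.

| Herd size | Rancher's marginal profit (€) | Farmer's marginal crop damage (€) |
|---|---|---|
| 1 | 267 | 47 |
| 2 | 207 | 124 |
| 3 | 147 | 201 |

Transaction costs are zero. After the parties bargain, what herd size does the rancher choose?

2

Bargaining reaches the level where marginal profit last exceeds marginal crop damage.
That holds through level 2 (207 ≥ 124) but not at 3 (147 < 201).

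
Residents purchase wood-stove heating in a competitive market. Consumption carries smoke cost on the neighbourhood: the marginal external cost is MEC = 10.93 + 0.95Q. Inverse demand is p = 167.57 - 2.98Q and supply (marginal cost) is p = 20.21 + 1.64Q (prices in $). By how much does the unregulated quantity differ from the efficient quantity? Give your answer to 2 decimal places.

Market equilibrium (private): 20.21 + 1.64Q = 167.57 - 2.98Q → Q_m = 31.8961.
Social marginal benefit = demand − MEC = 156.64 - 3.93Q.
Set SMB = MC: 156.64 - 3.93Q = 20.21 + 1.64Q → Q* = 24.4937.
Gap = |31.8961 − 24.4937| = 7.4024.

7.40 units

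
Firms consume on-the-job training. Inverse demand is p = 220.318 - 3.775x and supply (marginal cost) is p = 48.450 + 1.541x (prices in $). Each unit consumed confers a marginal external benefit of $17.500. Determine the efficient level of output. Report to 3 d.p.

x* = 35.622

Social marginal benefit = demand + MEB = 237.818 - 3.775x.
Set SMB = MC: 237.818 - 3.775x = 48.450 + 1.541x → x* = 35.6223.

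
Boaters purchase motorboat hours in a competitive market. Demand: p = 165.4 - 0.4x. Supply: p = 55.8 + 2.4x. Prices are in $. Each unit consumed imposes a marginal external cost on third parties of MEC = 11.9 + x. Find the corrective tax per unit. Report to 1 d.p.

tax = $37.6 per unit

Social marginal benefit = demand − MEC = 153.5 - 1.4x.
Set SMB = MC: 153.5 - 1.4x = 55.8 + 2.4x → x* = 25.7105.
The Pigouvian tax equals MEC at x*: 11.9 + 1.0×25.7105 = 37.6105.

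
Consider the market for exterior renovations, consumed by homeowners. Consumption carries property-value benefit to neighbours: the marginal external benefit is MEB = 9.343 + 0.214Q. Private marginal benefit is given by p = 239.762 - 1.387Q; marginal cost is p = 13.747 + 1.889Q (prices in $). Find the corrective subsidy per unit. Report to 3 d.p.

subsidy = $25.792 per unit

Social marginal benefit = demand + MEB = 249.105 - 1.173Q.
Set SMB = MC: 249.105 - 1.173Q = 13.747 + 1.889Q → Q* = 76.8641.
The Pigouvian subsidy equals MEB at Q*: 9.343 + 0.214×76.8641 = 25.7919.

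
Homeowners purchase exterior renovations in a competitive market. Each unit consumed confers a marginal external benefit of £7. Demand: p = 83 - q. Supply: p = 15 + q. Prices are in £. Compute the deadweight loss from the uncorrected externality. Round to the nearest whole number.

DWL = £12

Market equilibrium (private): 15 + q = 83 - q → q_m = 34.0000.
Social marginal benefit = demand + MEB = 90 - q.
Set SMB = MC: 90 - q = 15 + q → q* = 37.5000.
The welfare-loss triangle has base |q_m − q*| and height MEB(q_m) (the vertical gap between SMB and MC is zero at q* and MEB at q_m).
DWL = ½ × 3.5000 × 7.0000 = 12.2500.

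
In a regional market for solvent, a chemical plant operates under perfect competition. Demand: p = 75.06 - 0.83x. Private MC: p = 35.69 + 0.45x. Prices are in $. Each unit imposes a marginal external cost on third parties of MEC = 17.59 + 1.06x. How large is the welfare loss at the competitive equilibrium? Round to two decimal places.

Market equilibrium (private): 35.69 + 0.45x = 75.06 - 0.83x → x_m = 30.7578.
Social marginal cost = private MC + MEC = 53.28 + 1.51x.
Set SMC = demand: 53.28 + 1.51x = 75.06 - 0.83x → x* = 9.3077.
The welfare-loss triangle has base |x_m − x*| and height MEC(x_m) (the vertical gap between SMC and demand is zero at x* and MEC at x_m).
DWL = ½ × 21.4501 × 50.1933 = 538.3257.

DWL = $538.33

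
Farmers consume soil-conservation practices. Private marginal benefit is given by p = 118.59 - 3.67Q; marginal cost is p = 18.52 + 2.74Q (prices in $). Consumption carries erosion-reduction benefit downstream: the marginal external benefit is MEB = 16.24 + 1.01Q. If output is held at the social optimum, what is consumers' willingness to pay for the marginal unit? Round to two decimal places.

Social marginal benefit = demand + MEB = 134.83 - 2.66Q.
Set SMB = MC: 134.83 - 2.66Q = 18.52 + 2.74Q → Q* = 21.5389.
Consumer price on the demand curve at Q*: 118.59 − 3.67×21.5389 = 39.5422.

P = $39.54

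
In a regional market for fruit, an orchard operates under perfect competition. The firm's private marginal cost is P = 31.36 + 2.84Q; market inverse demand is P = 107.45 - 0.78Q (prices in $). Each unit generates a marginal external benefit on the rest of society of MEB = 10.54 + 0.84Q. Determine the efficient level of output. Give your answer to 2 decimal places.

Social marginal cost = private MC − MEB = 20.82 + 2.00Q.
Set SMC = demand: 20.82 + 2.00Q = 107.45 - 0.78Q → Q* = 31.1619.

Q* = 31.16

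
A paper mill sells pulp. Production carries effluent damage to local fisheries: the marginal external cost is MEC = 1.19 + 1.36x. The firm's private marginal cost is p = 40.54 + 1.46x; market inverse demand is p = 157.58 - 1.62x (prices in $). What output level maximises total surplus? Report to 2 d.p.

x* = 26.09

Social marginal cost = private MC + MEC = 41.73 + 2.82x.
Set SMC = demand: 41.73 + 2.82x = 157.58 - 1.62x → x* = 26.0923.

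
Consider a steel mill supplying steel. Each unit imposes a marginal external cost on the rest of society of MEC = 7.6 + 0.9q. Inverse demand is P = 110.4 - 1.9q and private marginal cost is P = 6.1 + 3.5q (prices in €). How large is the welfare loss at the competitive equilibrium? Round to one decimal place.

DWL = €49.5

Market equilibrium (private): 6.1 + 3.5q = 110.4 - 1.9q → q_m = 19.3148.
Social marginal cost = private MC + MEC = 13.7 + 4.4q.
Set SMC = demand: 13.7 + 4.4q = 110.4 - 1.9q → q* = 15.3492.
The loss is the area between SMC and demand from q* to q_m; with linear curves that's a triangle of height MEC(q_m).
DWL = ½ × 3.9656 × 24.9833 = 49.5369.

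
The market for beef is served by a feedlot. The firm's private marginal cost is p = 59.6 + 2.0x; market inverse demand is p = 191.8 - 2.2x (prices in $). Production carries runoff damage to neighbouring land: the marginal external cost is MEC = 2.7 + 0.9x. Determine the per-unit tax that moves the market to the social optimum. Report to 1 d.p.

Social marginal cost = private MC + MEC = 62.3 + 2.9x.
Set SMC = demand: 62.3 + 2.9x = 191.8 - 2.2x → x* = 25.3922.
The Pigouvian tax equals MEC at x*: 2.7 + 0.9×25.3922 = 25.5530.

tax = $25.6 per unit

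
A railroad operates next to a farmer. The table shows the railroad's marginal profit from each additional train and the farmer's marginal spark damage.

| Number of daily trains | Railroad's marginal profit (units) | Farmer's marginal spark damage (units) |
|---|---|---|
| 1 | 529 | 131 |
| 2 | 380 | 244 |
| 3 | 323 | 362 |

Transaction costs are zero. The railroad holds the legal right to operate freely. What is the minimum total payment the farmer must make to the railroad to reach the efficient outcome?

323

Left alone the railroad would choose level 3 (marginal profit stays positive).
Efficient level: k* = 2 (marginal profit ≥ marginal spark damage through 2).
The farmer must at least cover the railroad's forgone profit from cutting 3→2: 323 = 323.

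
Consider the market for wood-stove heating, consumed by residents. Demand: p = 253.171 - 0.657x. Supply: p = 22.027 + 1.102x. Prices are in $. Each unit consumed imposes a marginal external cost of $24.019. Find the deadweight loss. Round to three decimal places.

Market equilibrium (private): 22.027 + 1.102x = 253.171 - 0.657x → x_m = 131.4065.
Social marginal benefit = demand − MEC = 229.152 - 0.657x.
Set SMB = MC: 229.152 - 0.657x = 22.027 + 1.102x → x* = 117.7516.
The loss is the area between SMB and MC from x* to x_m; with linear curves that's a triangle of height MEC(x_m).
DWL = ½ × 13.6549 × 24.0190 = 163.9885.

DWL = $163.989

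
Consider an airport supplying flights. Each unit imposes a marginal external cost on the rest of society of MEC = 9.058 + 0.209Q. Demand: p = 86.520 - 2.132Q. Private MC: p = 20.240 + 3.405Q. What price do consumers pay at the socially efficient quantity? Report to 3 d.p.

Social marginal cost = private MC + MEC = 29.298 + 3.614Q.
Set SMC = demand: 29.298 + 3.614Q = 86.520 - 2.132Q → Q* = 9.9586.
Consumer price on the demand curve at Q*: 86.520 − 2.132×9.9586 = 65.2883.

P = 65.288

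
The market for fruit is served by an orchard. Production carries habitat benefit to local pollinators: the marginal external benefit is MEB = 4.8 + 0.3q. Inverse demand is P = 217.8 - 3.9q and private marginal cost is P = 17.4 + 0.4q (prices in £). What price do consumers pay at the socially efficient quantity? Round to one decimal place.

Social marginal cost = private MC − MEB = 12.6 + 0.1q.
Set SMC = demand: 12.6 + 0.1q = 217.8 - 3.9q → q* = 51.3000.
Consumer price on the demand curve at q*: 217.8 − 3.9×51.3000 = 17.7300.

P = £17.7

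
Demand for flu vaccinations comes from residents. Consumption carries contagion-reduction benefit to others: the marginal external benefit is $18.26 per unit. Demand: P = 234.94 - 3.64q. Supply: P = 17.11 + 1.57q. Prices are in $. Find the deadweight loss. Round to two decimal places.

Market equilibrium (private): 17.11 + 1.57q = 234.94 - 3.64q → q_m = 41.8100.
Social marginal benefit = demand + MEB = 253.20 - 3.64q.
Set SMB = MC: 253.20 - 3.64q = 17.11 + 1.57q → q* = 45.3148.
The loss is the area between SMB and MC from q* to q_m; with linear curves that's a triangle of height MEB(q_m).
DWL = ½ × 3.5048 × 18.2600 = 31.9988.

DWL = $32.00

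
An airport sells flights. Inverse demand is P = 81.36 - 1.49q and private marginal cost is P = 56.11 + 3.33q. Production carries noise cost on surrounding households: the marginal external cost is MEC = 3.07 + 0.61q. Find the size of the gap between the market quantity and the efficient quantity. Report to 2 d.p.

Market equilibrium (private): 56.11 + 3.33q = 81.36 - 1.49q → q_m = 5.2386.
Social marginal cost = private MC + MEC = 59.18 + 3.94q.
Set SMC = demand: 59.18 + 3.94q = 81.36 - 1.49q → q* = 4.0847.
Gap = |5.2386 − 4.0847| = 1.1539.

1.15 units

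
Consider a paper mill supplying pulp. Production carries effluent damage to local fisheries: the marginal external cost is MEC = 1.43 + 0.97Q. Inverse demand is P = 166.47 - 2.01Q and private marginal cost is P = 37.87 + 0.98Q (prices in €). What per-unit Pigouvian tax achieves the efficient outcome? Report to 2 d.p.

tax = €32.58 per unit

Social marginal cost = private MC + MEC = 39.30 + 1.95Q.
Set SMC = demand: 39.30 + 1.95Q = 166.47 - 2.01Q → Q* = 32.1136.
The Pigouvian tax equals MEC at Q*: 1.43 + 0.97×32.1136 = 32.5802.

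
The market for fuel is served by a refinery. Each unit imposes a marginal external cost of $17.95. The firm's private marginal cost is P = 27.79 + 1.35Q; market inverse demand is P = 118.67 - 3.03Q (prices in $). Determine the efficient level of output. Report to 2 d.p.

Social marginal cost = private MC + MEC = 45.74 + 1.35Q.
Set SMC = demand: 45.74 + 1.35Q = 118.67 - 3.03Q → Q* = 16.6507.

Q* = 16.65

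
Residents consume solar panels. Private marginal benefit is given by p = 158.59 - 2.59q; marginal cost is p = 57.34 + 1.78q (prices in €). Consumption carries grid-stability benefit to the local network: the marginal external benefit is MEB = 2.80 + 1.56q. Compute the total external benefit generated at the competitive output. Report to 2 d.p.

Market equilibrium (private): 57.34 + 1.78q = 158.59 - 2.59q → q_m = 23.1693.
Total external benefit = ∫₀^{q_m} (2.80 + 1.56q) dq = 2.80×23.1693 + ½×1.56×23.1693² = 483.5909.

€483.59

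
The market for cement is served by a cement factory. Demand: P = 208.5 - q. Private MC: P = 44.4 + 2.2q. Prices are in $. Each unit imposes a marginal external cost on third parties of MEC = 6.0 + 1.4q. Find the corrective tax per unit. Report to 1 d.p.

tax = $54.1 per unit

Social marginal cost = private MC + MEC = 50.4 + 3.6q.
Set SMC = demand: 50.4 + 3.6q = 208.5 - q → q* = 34.3696.
The Pigouvian tax equals MEC at q*: 6.0 + 1.4×34.3696 = 54.1174.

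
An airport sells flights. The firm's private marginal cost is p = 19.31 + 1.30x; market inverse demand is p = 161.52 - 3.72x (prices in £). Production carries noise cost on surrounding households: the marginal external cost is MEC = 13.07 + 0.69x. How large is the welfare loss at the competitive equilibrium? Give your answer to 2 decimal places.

DWL = £93.16

Market equilibrium (private): 19.31 + 1.30x = 161.52 - 3.72x → x_m = 28.3287.
Social marginal cost = private MC + MEC = 32.38 + 1.99x.
Set SMC = demand: 32.38 + 1.99x = 161.52 - 3.72x → x* = 22.6165.
Height of the DWL triangle at x_m is SMC(x_m) − demand(x_m) = MEC(x_m) = 32.6168.
DWL = ½ × 5.7122 × 32.6168 = 93.1568.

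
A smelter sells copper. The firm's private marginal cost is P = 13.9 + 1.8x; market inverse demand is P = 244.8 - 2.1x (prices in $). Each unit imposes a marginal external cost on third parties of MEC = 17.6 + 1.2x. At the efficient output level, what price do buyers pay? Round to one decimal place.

Social marginal cost = private MC + MEC = 31.5 + 3.0x.
Set SMC = demand: 31.5 + 3.0x = 244.8 - 2.1x → x* = 41.8235.
Consumer price on the demand curve at x*: 244.8 − 2.1×41.8235 = 156.9707.

P = $157.0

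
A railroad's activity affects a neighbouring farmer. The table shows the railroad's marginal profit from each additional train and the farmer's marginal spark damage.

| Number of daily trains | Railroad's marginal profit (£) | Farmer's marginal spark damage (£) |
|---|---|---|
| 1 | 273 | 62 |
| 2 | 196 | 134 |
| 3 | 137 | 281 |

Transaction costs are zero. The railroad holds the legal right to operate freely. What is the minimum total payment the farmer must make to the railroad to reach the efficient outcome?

Left alone the railroad would choose level 3 (marginal profit stays positive).
Efficient level: k* = 2 (marginal profit ≥ marginal spark damage through 2).
The farmer must at least cover the railroad's forgone profit from cutting 3→2: 137 = 137.

£137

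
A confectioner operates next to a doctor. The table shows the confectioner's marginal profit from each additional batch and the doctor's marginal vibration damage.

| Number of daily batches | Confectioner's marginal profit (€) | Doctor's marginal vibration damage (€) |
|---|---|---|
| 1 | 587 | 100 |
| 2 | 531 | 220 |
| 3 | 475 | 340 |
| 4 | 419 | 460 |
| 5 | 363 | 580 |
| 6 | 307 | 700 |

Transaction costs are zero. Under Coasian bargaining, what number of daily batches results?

Bargaining reaches the level where marginal profit last exceeds marginal vibration damage.
That holds through level 3 (475 ≥ 340) but not at 4 (419 < 460).

3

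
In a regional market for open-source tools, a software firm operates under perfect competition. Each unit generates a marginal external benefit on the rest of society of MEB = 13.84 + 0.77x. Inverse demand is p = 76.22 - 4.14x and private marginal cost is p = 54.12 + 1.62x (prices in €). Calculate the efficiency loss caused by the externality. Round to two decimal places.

Market equilibrium (private): 54.12 + 1.62x = 76.22 - 4.14x → x_m = 3.8368.
Social marginal cost = private MC − MEB = 40.28 + 0.85x.
Set SMC = demand: 40.28 + 0.85x = 76.22 - 4.14x → x* = 7.2024.
Between x* and x_m the wedge demand − SMC runs linearly from 0 to MEB(x_m), so the loss is a triangle.
DWL = ½ × 3.3656 × 16.7943 = 28.2614.

DWL = €28.26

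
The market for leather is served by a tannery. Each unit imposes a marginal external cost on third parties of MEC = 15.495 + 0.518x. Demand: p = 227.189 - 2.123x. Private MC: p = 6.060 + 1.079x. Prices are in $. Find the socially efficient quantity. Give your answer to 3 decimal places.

Social marginal cost = private MC + MEC = 21.555 + 1.597x.
Set SMC = demand: 21.555 + 1.597x = 227.189 - 2.123x → x* = 55.2780.

x* = 55.278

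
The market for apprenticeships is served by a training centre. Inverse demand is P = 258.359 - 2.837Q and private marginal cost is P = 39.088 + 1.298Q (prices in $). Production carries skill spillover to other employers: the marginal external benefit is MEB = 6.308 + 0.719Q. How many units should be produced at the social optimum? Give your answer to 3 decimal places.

Q* = 66.036

Social marginal cost = private MC − MEB = 32.780 + 0.579Q.
Set SMC = demand: 32.780 + 0.579Q = 258.359 - 2.837Q → Q* = 66.0360.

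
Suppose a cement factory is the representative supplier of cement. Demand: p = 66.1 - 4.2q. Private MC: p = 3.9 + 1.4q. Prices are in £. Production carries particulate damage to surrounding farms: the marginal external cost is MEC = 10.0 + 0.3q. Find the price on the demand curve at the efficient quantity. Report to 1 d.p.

P = £28.9

Social marginal cost = private MC + MEC = 13.9 + 1.7q.
Set SMC = demand: 13.9 + 1.7q = 66.1 - 4.2q → q* = 8.8475.
Consumer price on the demand curve at q*: 66.1 − 4.2×8.8475 = 28.9405.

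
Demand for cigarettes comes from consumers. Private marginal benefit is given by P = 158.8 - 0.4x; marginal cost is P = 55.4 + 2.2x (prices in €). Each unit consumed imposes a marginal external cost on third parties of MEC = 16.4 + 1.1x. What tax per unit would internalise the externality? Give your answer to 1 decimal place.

tax = €42.3 per unit

Social marginal benefit = demand − MEC = 142.4 - 1.5x.
Set SMB = MC: 142.4 - 1.5x = 55.4 + 2.2x → x* = 23.5135.
The Pigouvian tax equals MEC at x*: 16.4 + 1.1×23.5135 = 42.2649.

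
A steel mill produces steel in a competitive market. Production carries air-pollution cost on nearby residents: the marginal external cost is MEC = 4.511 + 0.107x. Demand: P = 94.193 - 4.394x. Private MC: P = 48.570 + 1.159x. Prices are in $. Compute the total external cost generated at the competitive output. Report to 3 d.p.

Market equilibrium (private): 48.570 + 1.159x = 94.193 - 4.394x → x_m = 8.2159.
Total external cost = ∫₀^{x_m} (4.511 + 0.107x) dx = 4.511×8.2159 + ½×0.107×8.2159² = 40.6732.

$40.673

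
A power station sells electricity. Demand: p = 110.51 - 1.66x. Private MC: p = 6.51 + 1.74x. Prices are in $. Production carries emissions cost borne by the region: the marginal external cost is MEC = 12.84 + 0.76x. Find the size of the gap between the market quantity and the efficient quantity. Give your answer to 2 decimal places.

Market equilibrium (private): 6.51 + 1.74x = 110.51 - 1.66x → x_m = 30.5882.
Social marginal cost = private MC + MEC = 19.35 + 2.50x.
Set SMC = demand: 19.35 + 2.50x = 110.51 - 1.66x → x* = 21.9135.
Gap = |30.5882 − 21.9135| = 8.6747.

8.67 units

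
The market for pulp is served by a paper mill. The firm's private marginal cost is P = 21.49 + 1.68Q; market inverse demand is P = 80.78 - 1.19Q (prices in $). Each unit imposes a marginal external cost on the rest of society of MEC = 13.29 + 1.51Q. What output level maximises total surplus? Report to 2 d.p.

Social marginal cost = private MC + MEC = 34.78 + 3.19Q.
Set SMC = demand: 34.78 + 3.19Q = 80.78 - 1.19Q → Q* = 10.5023.

Q* = 10.50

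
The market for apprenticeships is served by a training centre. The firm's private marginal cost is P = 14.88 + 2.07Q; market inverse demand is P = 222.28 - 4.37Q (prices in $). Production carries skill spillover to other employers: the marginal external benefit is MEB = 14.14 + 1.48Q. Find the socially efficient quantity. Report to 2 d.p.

Social marginal cost = private MC − MEB = 0.74 + 0.59Q.
Set SMC = demand: 0.74 + 0.59Q = 222.28 - 4.37Q → Q* = 44.6653.

Q* = 44.67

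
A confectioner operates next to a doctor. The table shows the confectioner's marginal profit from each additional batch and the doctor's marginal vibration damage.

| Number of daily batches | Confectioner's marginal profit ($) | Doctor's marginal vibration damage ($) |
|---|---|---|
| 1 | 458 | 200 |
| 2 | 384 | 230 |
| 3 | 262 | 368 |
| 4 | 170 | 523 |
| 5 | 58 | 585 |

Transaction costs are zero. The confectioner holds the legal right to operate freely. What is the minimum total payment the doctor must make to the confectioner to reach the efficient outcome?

Left alone the confectioner would choose level 5 (marginal profit stays positive).
Efficient level: k* = 2 (marginal profit ≥ marginal vibration damage through 2).
The doctor must at least cover the confectioner's forgone profit from cutting 5→2: 262 + 170 + 58 = 490.

$490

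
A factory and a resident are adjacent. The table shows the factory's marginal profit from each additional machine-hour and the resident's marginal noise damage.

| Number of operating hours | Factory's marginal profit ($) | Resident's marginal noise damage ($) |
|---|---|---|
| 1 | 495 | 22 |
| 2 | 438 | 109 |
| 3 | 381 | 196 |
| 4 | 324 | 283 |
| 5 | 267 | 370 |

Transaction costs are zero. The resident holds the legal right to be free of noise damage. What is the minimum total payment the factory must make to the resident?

Efficient level: marginal profit ≥ marginal noise damage through level 4, so k* = 4.
With the resident holding the right, the factory must at least compensate total damage at k*: 22 + 109 + 196 + 283 = 610.

$610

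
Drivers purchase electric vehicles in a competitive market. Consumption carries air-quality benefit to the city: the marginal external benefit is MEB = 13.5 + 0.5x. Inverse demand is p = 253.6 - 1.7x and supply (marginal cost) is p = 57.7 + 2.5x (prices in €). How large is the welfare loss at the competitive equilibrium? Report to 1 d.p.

DWL = €183.2

Market equilibrium (private): 57.7 + 2.5x = 253.6 - 1.7x → x_m = 46.6429.
Social marginal benefit = demand + MEB = 267.1 - 1.2x.
Set SMB = MC: 267.1 - 1.2x = 57.7 + 2.5x → x* = 56.5946.
Height of the DWL triangle at x_m is SMB(x_m) − MC(x_m) = MEB(x_m) = 36.8214.
DWL = ½ × 9.9517 × 36.8214 = 183.2178.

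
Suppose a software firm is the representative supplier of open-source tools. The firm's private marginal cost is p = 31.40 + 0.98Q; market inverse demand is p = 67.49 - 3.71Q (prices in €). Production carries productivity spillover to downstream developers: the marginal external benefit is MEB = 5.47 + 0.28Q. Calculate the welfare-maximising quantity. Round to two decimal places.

Q* = 9.42

Social marginal cost = private MC − MEB = 25.93 + 0.70Q.
Set SMC = demand: 25.93 + 0.70Q = 67.49 - 3.71Q → Q* = 9.4240.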